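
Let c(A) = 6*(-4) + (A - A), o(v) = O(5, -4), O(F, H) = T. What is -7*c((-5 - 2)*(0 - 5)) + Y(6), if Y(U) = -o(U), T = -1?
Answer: 169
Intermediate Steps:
O(F, H) = -1
o(v) = -1
c(A) = -24 (c(A) = -24 + 0 = -24)
Y(U) = 1 (Y(U) = -1*(-1) = 1)
-7*c((-5 - 2)*(0 - 5)) + Y(6) = -7*(-24) + 1 = 168 + 1 = 169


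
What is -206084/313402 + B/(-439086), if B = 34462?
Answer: -25322264737/34402607643 ≈ -0.73606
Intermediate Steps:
-206084/313402 + B/(-439086) = -206084/313402 + 34462/(-439086) = -206084*1/313402 + 34462*(-1/439086) = -103042/156701 - 17231/219543 = -25322264737/34402607643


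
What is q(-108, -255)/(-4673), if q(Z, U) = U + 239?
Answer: 16/4673 ≈ 0.0034239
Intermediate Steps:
q(Z, U) = 239 + U
q(-108, -255)/(-4673) = (239 - 255)/(-4673) = -16*(-1/4673) = 16/4673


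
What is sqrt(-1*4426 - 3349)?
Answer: 5*I*sqrt(311) ≈ 88.176*I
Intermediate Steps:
sqrt(-1*4426 - 3349) = sqrt(-4426 - 3349) = sqrt(-7775) = 5*I*sqrt(311)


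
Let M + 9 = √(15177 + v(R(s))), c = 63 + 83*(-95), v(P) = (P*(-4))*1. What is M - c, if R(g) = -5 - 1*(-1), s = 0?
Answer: 7813 + √15193 ≈ 7936.3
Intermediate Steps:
R(g) = -4 (R(g) = -5 + 1 = -4)
v(P) = -4*P (v(P) = -4*P*1 = -4*P)
c = -7822 (c = 63 - 7885 = -7822)
M = -9 + √15193 (M = -9 + √(15177 - 4*(-4)) = -9 + √(15177 + 16) = -9 + √15193 ≈ 114.26)
M - c = (-9 + √15193) - 1*(-7822) = (-9 + √15193) + 7822 = 7813 + √15193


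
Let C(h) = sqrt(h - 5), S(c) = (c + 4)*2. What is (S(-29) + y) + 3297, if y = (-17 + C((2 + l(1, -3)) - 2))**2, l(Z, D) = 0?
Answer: 3531 - 34*I*sqrt(5) ≈ 3531.0 - 76.026*I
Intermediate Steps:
S(c) = 8 + 2*c (S(c) = (4 + c)*2 = 8 + 2*c)
C(h) = sqrt(-5 + h)
y = (-17 + I*sqrt(5))**2 (y = (-17 + sqrt(-5 + ((2 + 0) - 2)))**2 = (-17 + sqrt(-5 + (2 - 2)))**2 = (-17 + sqrt(-5 + 0))**2 = (-17 + sqrt(-5))**2 = (-17 + I*sqrt(5))**2 ≈ 284.0 - 76.026*I)
(S(-29) + y) + 3297 = ((8 + 2*(-29)) + (17 - I*sqrt(5))**2) + 3297 = ((8 - 58) + (17 - I*sqrt(5))**2) + 3297 = (-50 + (17 - I*sqrt(5))**2) + 3297 = 3247 + (17 - I*sqrt(5))**2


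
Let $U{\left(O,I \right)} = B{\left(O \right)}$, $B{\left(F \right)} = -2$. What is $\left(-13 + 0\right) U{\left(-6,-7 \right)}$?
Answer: $26$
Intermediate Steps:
$U{\left(O,I \right)} = -2$
$\left(-13 + 0\right) U{\left(-6,-7 \right)} = \left(-13 + 0\right) \left(-2\right) = \left(-13\right) \left(-2\right) = 26$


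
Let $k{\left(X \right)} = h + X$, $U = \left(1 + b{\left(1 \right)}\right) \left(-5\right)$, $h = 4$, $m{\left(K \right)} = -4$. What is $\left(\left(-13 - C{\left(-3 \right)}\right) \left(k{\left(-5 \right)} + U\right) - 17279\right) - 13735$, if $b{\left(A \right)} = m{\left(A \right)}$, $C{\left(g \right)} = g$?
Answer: $-31154$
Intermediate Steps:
$b{\left(A \right)} = -4$
$U = 15$ ($U = \left(1 - 4\right) \left(-5\right) = \left(-3\right) \left(-5\right) = 15$)
$k{\left(X \right)} = 4 + X$
$\left(\left(-13 - C{\left(-3 \right)}\right) \left(k{\left(-5 \right)} + U\right) - 17279\right) - 13735 = \left(\left(-13 - -3\right) \left(\left(4 - 5\right) + 15\right) - 17279\right) - 13735 = \left(\left(-13 + 3\right) \left(-1 + 15\right) - 17279\right) - 13735 = \left(\left(-10\right) 14 - 17279\right) - 13735 = \left(-140 - 17279\right) - 13735 = -17419 - 13735 = -31154$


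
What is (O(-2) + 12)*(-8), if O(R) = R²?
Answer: -128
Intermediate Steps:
(O(-2) + 12)*(-8) = ((-2)² + 12)*(-8) = (4 + 12)*(-8) = 16*(-8) = -128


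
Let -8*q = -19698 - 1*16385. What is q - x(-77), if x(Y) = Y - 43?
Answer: 37043/8 ≈ 4630.4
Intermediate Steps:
x(Y) = -43 + Y
q = 36083/8 (q = -(-19698 - 1*16385)/8 = -(-19698 - 16385)/8 = -⅛*(-36083) = 36083/8 ≈ 4510.4)
q - x(-77) = 36083/8 - (-43 - 77) = 36083/8 - 1*(-120) = 36083/8 + 120 = 37043/8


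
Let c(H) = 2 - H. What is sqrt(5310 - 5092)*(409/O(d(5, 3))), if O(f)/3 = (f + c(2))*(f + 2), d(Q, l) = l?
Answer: 409*sqrt(218)/45 ≈ 134.20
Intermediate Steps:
O(f) = 3*f*(2 + f) (O(f) = 3*((f + (2 - 1*2))*(f + 2)) = 3*((f + (2 - 2))*(2 + f)) = 3*((f + 0)*(2 + f)) = 3*(f*(2 + f)) = 3*f*(2 + f))
sqrt(5310 - 5092)*(409/O(d(5, 3))) = sqrt(5310 - 5092)*(409/((3*3*(2 + 3)))) = sqrt(218)*(409/((3*3*5))) = sqrt(218)*(409/45) = 409*sqrt(218)/45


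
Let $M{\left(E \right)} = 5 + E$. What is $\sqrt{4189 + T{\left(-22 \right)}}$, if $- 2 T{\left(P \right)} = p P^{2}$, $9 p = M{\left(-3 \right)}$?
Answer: $\frac{\sqrt{37217}}{3} \approx 64.306$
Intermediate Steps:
$p = \frac{2}{9}$ ($p = \frac{5 - 3}{9} = \frac{1}{9} \cdot 2 = \frac{2}{9} \approx 0.22222$)
$T{\left(P \right)} = - \frac{P^{2}}{9}$ ($T{\left(P \right)} = - \frac{\frac{2}{9} P^{2}}{2} = - \frac{P^{2}}{9}$)
$\sqrt{4189 + T{\left(-22 \right)}} = \sqrt{4189 - \frac{\left(-22\right)^{2}}{9}} = \sqrt{4189 - \frac{484}{9}} = \sqrt{\frac{37217}{9}} = \frac{\sqrt{37217}}{3}$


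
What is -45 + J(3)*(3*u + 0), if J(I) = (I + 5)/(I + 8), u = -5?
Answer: -615/11 ≈ -55.909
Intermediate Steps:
J(I) = (5 + I)/(8 + I)
-45 + J(3)*(3*u + 0) = -45 + ((5 + 3)/(8 + 3))*(3*(-5) + 0) = -45 + (8/11)*(-15 + 0) = -45 + ((1/11)*8)*(-15) = -45 + (8/11)*(-15) = -45 - 120/11 = -615/11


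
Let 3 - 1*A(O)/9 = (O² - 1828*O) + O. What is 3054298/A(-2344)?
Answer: -3054298/87991389 ≈ -0.034711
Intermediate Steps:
A(O) = 27 - 9*O² + 16443*O (A(O) = 27 - 9*((O² - 1828*O) + O) = 27 - 9*(O² - 1827*O) = 27 + (-9*O² + 16443*O) = 27 - 9*O² + 16443*O)
3054298/A(-2344) = 3054298/(27 - 9*(-2344)² + 16443*(-2344)) = 3054298/(27 - 9*5494336 - 38542392) = 3054298/(27 - 49449024 - 38542392) = 3054298/(-87991389) = 3054298*(-1/87991389) = -3054298/87991389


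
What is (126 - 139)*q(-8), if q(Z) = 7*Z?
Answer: 728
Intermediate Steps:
(126 - 139)*q(-8) = (126 - 139)*(7*(-8)) = -13*(-56) = 728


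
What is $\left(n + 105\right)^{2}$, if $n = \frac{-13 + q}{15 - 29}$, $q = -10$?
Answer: $\frac{2229049}{196} \approx 11373.0$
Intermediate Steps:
$n = \frac{23}{14}$ ($n = \frac{-13 - 10}{15 - 29} = - \frac{23}{-14} = \left(-23\right) \left(- \frac{1}{14}\right) = \frac{23}{14} \approx 1.6429$)
$\left(n + 105\right)^{2} = \left(\frac{23}{14} + 105\right)^{2} = \left(\frac{1493}{14}\right)^{2} = \frac{2229049}{196}$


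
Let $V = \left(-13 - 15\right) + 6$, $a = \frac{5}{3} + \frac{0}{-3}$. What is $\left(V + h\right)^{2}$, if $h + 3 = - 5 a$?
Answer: $\frac{10000}{9} \approx 1111.1$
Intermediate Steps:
$a = \frac{5}{3}$ ($a = 5 \cdot \frac{1}{3} + 0 \left(- \frac{1}{3}\right) = \frac{5}{3} + 0 = \frac{5}{3} \approx 1.6667$)
$h = - \frac{34}{3}$ ($h = -3 - \frac{25}{3} = - \frac{34}{3} \approx -11.333$)
$V = -22$ ($V = -28 + 6 = -22$)
$\left(V + h\right)^{2} = \left(-22 - \frac{34}{3}\right)^{2} = \left(- \frac{100}{3}\right)^{2} = \frac{10000}{9}$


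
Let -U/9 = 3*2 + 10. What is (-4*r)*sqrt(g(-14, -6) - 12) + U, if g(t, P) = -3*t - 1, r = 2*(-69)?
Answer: -144 + 552*sqrt(29) ≈ 2828.6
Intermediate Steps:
U = -144 (U = -9*(3*2 + 10) = -9*(6 + 10) = -9*16 = -144)
r = -138
g(t, P) = -1 - 3*t
(-4*r)*sqrt(g(-14, -6) - 12) + U = (-4*(-138))*sqrt((-1 - 3*(-14)) - 12) - 144 = 552*sqrt((-1 + 42) - 12) - 144 = 552*sqrt(41 - 12) - 144 = 552*sqrt(29) - 144 = -144 + 552*sqrt(29)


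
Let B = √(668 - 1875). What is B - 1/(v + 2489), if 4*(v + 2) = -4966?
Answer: -2/2491 + I*√1207 ≈ -0.00080289 + 34.742*I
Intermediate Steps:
v = -2487/2 (v = -2 + (¼)*(-4966) = -2 - 2483/2 = -2487/2 ≈ -1243.5)
B = I*√1207 (B = √(-1207) = I*√1207 ≈ 34.742*I)
B - 1/(v + 2489) = I*√1207 - 1/(-2487/2 + 2489) = I*√1207 - 1/2491/2 = I*√1207 - 1*2/2491 = I*√1207 - 2/2491 = -2/2491 + I*√1207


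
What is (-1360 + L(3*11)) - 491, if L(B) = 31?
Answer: -1820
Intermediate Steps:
(-1360 + L(3*11)) - 491 = (-1360 + 31) - 491 = -1329 - 491 = -1820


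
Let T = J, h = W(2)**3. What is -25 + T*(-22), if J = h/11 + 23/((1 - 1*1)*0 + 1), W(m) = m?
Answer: -547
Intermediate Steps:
h = 8 (h = 2**3 = 8)
J = 261/11 (J = 8/11 + 23/((1 - 1*1)*0 + 1) = 8*(1/11) + 23/((1 - 1)*0 + 1) = 8/11 + 23/(0*0 + 1) = 8/11 + 23/(0 + 1) = 8/11 + 23/1 = 8/11 + 23*1 = 8/11 + 23 = 261/11 ≈ 23.727)
T = 261/11 ≈ 23.727
-25 + T*(-22) = -25 + (261/11)*(-22) = -25 - 522 = -547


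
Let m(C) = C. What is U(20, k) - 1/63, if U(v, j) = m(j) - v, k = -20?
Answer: -2521/63 ≈ -40.016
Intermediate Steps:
U(v, j) = j - v
U(20, k) - 1/63 = (-20 - 1*20) - 1/63 = (-20 - 20) - 1*1/63 = -40 - 1/63 = -2521/63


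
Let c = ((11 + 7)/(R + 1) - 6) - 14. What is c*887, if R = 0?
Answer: -1774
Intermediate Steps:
c = -2 (c = ((11 + 7)/(0 + 1) - 6) - 14 = (18/1 - 6) - 14 = (18*1 - 6) - 14 = (18 - 6) - 14 = 12 - 14 = -2)
c*887 = -2*887 = -1774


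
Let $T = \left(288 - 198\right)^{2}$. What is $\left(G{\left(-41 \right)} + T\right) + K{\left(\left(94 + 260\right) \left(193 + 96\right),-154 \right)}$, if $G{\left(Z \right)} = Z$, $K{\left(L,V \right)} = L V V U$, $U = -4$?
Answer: $-9705148325$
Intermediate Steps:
$K{\left(L,V \right)} = - 4 L V^{2}$ ($K{\left(L,V \right)} = L V V \left(-4\right) = L V^{2} \left(-4\right) = - 4 L V^{2}$)
$T = 8100$ ($T = 90^{2} = 8100$)
$\left(G{\left(-41 \right)} + T\right) + K{\left(\left(94 + 260\right) \left(193 + 96\right),-154 \right)} = \left(-41 + 8100\right) - 4 \left(94 + 260\right) \left(193 + 96\right) \left(-154\right)^{2} = 8059 - 4 \cdot 354 \cdot 289 \cdot 23716 = 8059 - 409224 \cdot 23716 = 8059 - 9705156384 = -9705148325$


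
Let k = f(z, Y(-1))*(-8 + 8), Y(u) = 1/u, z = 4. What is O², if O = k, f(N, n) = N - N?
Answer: 0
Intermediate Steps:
Y(u) = 1/u
f(N, n) = 0
k = 0 (k = 0*(-8 + 8) = 0*0 = 0)
O = 0
O² = 0² = 0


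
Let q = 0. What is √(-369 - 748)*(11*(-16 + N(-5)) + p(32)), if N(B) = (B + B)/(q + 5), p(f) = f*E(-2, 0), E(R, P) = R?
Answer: -262*I*√1117 ≈ -8756.5*I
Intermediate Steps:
p(f) = -2*f (p(f) = f*(-2) = -2*f)
N(B) = 2*B/5 (N(B) = (B + B)/(0 + 5) = (2*B)/5 = (2*B)*(⅕) = 2*B/5)
√(-369 - 748)*(11*(-16 + N(-5)) + p(32)) = √(-369 - 748)*(11*(-16 + (⅖)*(-5)) - 2*32) = √(-1117)*(11*(-16 - 2) - 64) = (I*√1117)*(11*(-18) - 64) = (I*√1117)*(-198 - 64) = (I*√1117)*(-262) = -262*I*√1117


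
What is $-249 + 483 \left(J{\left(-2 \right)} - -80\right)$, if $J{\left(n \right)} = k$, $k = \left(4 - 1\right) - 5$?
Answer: $37425$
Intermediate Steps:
$k = -2$ ($k = \left(4 - 1\right) - 5 = 3 - 5 = -2$)
$J{\left(n \right)} = -2$
$-249 + 483 \left(J{\left(-2 \right)} - -80\right) = -249 + 483 \left(-2 - -80\right) = -249 + 483 \left(-2 + 80\right) = -249 + 483 \cdot 78 = -249 + 37674 = 37425$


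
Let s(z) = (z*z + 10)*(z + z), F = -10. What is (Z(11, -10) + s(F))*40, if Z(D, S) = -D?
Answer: -88440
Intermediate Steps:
s(z) = 2*z*(10 + z²) (s(z) = (z² + 10)*(2*z) = (10 + z²)*(2*z) = 2*z*(10 + z²))
(Z(11, -10) + s(F))*40 = (-1*11 + 2*(-10)*(10 + (-10)²))*40 = (-11 + 2*(-10)*(10 + 100))*40 = (-11 + 2*(-10)*110)*40 = (-11 - 2200)*40 = -2211*40 = -88440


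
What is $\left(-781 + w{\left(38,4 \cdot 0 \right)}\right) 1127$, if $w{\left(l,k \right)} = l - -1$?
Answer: $-836234$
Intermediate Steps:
$w{\left(l,k \right)} = 1 + l$ ($w{\left(l,k \right)} = l + 1 = 1 + l$)
$\left(-781 + w{\left(38,4 \cdot 0 \right)}\right) 1127 = \left(-781 + \left(1 + 38\right)\right) 1127 = \left(-781 + 39\right) 1127 = \left(-742\right) 1127 = -836234$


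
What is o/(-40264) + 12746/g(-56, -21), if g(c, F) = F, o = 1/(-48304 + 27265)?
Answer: -171386012965/282371432 ≈ -606.95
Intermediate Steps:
o = -1/21039 (o = 1/(-21039) = -1/21039 ≈ -4.7531e-5)
o/(-40264) + 12746/g(-56, -21) = -1/21039/(-40264) + 12746/(-21) = -1/21039*(-1/40264) + 12746*(-1/21) = 1/847114296 - 12746/21 = -171386012965/282371432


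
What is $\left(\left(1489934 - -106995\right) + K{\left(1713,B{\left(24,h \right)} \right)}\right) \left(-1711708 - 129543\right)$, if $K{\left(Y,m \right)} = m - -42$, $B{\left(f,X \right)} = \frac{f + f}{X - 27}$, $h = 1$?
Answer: $- \frac{38225473669349}{13} \approx -2.9404 \cdot 10^{12}$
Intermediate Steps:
$B{\left(f,X \right)} = \frac{2 f}{-27 + X}$
$K{\left(Y,m \right)} = 42 + m$ ($K{\left(Y,m \right)} = m + 42 = 42 + m$)
$\left(\left(1489934 - -106995\right) + K{\left(1713,B{\left(24,h \right)} \right)}\right) \left(-1711708 - 129543\right) = \left(\left(1489934 - -106995\right) + \left(42 + 2 \cdot 24 \frac{1}{-27 + 1}\right)\right) \left(-1711708 - 129543\right) = \left(\left(1489934 + 106995\right) + \left(42 + 2 \cdot 24 \frac{1}{-26}\right)\right) \left(-1841251\right) = \left(1596929 + \left(42 + 2 \cdot 24 \left(- \frac{1}{26}\right)\right)\right) \left(-1841251\right) = \left(1596929 + \left(42 - \frac{24}{13}\right)\right) \left(-1841251\right) = \left(1596929 + \frac{522}{13}\right) \left(-1841251\right) = \frac{20760599}{13} \left(-1841251\right) = - \frac{38225473669349}{13}$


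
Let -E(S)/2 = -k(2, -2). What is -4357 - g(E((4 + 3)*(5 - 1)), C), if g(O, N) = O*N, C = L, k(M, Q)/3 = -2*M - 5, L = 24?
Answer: -3061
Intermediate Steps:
k(M, Q) = -15 - 6*M (k(M, Q) = 3*(-2*M - 5) = 3*(-5 - 2*M) = -15 - 6*M)
C = 24
E(S) = -54 (E(S) = -(-2)*(-15 - 6*2) = -(-2)*(-15 - 12) = -(-2)*(-27) = -2*27 = -54)
g(O, N) = N*O
-4357 - g(E((4 + 3)*(5 - 1)), C) = -4357 - 24*(-54) = -4357 - 1*(-1296) = -4357 + 1296 = -3061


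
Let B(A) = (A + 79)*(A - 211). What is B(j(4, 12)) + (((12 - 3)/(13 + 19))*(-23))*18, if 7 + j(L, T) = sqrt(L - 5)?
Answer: -253015/16 - 146*I ≈ -15813.0 - 146.0*I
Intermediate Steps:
j(L, T) = -7 + sqrt(-5 + L) (j(L, T) = -7 + sqrt(L - 5) = -7 + sqrt(-5 + L))
B(A) = (-211 + A)*(79 + A) (B(A) = (79 + A)*(-211 + A) = (-211 + A)*(79 + A))
B(j(4, 12)) + (((12 - 3)/(13 + 19))*(-23))*18 = (-16669 + (-7 + sqrt(-5 + 4))**2 - 132*(-7 + sqrt(-5 + 4))) + (((12 - 3)/(13 + 19))*(-23))*18 = (-16669 + (-7 + sqrt(-1))**2 - 132*(-7 + sqrt(-1))) + ((9/32)*(-23))*18 = (-16669 + (-7 + I)**2 - 132*(-7 + I)) + ((9*(1/32))*(-23))*18 = (-16669 + (-7 + I)**2 + (924 - 132*I)) + ((9/32)*(-23))*18 = (-15745 + (-7 + I)**2 - 132*I) - 207/32*18 = (-15745 + (-7 + I)**2 - 132*I) - 1863/16 = -253783/16 + (-7 + I)**2 - 132*I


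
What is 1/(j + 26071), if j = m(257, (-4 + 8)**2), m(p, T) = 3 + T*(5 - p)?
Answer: 1/22042 ≈ 4.5368e-5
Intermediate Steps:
j = -4029 (j = 3 + 5*(-4 + 8)**2 - 1*(-4 + 8)**2*257 = 3 + 5*4**2 - 1*4**2*257 = 3 + 5*16 - 1*16*257 = 3 + 80 - 4112 = -4029)
1/(j + 26071) = 1/(-4029 + 26071) = 1/22042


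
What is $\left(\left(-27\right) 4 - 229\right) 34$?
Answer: $-11458$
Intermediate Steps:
$\left(\left(-27\right) 4 - 229\right) 34 = \left(-108 - 229\right) 34 = \left(-337\right) 34 = -11458$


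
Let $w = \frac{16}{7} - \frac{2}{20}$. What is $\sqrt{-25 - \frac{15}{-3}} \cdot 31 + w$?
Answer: $\frac{153}{70} + 62 i \sqrt{5} \approx 2.1857 + 138.64 i$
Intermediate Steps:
$w = \frac{153}{70}$ ($w = 16 \cdot \frac{1}{7} - \frac{1}{10} = \frac{16}{7} - \frac{1}{10} = \frac{153}{70} \approx 2.1857$)
$\sqrt{-25 - \frac{15}{-3}} \cdot 31 + w = \sqrt{-25 - \frac{15}{-3}} \cdot 31 + \frac{153}{70} = \sqrt{-25 - -5} \cdot 31 + \frac{153}{70} = \sqrt{-25 + 5} \cdot 31 + \frac{153}{70} = \sqrt{-20} \cdot 31 + \frac{153}{70} = 2 i \sqrt{5} \cdot 31 + \frac{153}{70} = 62 i \sqrt{5} + \frac{153}{70} = \frac{153}{70} + 62 i \sqrt{5}$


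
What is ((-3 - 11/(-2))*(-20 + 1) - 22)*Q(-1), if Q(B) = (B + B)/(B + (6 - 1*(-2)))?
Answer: 139/7 ≈ 19.857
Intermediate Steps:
Q(B) = 2*B/(8 + B) (Q(B) = (2*B)/(B + (6 + 2)) = (2*B)/(B + 8) = (2*B)/(8 + B) = 2*B/(8 + B))
((-3 - 11/(-2))*(-20 + 1) - 22)*Q(-1) = ((-3 - 11/(-2))*(-20 + 1) - 22)*(2*(-1)/(8 - 1)) = ((-3 - 11*(-1/2))*(-19) - 22)*(2*(-1)/7) = ((-3 + 11/2)*(-19) - 22)*(2*(-1)*(1/7)) = ((5/2)*(-19) - 22)*(-2/7) = (-95/2 - 22)*(-2/7) = -139/2*(-2/7) = 139/7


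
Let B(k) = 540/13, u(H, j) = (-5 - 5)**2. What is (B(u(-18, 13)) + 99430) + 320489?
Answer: 5459487/13 ≈ 4.1996e+5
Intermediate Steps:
u(H, j) = 100 (u(H, j) = (-10)**2 = 100)
B(k) = 540/13 (B(k) = 540*(1/13) = 540/13)
(B(u(-18, 13)) + 99430) + 320489 = (540/13 + 99430) + 320489 = 1293130/13 + 320489 = 5459487/13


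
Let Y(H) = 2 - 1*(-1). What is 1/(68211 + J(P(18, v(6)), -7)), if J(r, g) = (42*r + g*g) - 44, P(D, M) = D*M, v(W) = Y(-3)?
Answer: 1/70484 ≈ 1.4188e-5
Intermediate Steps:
Y(H) = 3 (Y(H) = 2 + 1 = 3)
v(W) = 3
J(r, g) = -44 + g² + 42*r (J(r, g) = (42*r + g²) - 44 = (g² + 42*r) - 44 = -44 + g² + 42*r)
1/(68211 + J(P(18, v(6)), -7)) = 1/(68211 + (-44 + (-7)² + 42*(18*3))) = 1/(68211 + (-44 + 49 + 42*54)) = 1/(68211 + (-44 + 49 + 2268)) = 1/(68211 + 2273) = 1/70484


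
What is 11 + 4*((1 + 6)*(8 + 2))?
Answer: 291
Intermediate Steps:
11 + 4*((1 + 6)*(8 + 2)) = 11 + 4*(7*10) = 11 + 4*70 = 11 + 280 = 291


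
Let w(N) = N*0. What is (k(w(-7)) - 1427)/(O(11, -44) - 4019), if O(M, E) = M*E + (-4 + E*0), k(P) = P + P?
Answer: 1427/4507 ≈ 0.31662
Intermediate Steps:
w(N) = 0
k(P) = 2*P
O(M, E) = -4 + E*M (O(M, E) = E*M + (-4 + 0) = E*M - 4 = -4 + E*M)
(k(w(-7)) - 1427)/(O(11, -44) - 4019) = (2*0 - 1427)/((-4 - 44*11) - 4019) = (0 - 1427)/((-4 - 484) - 4019) = -1427/(-488 - 4019) = -1427/(-4507) = -1427*(-1/4507) = 1427/4507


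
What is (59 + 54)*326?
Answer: 36838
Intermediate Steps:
(59 + 54)*326 = 113*326 = 36838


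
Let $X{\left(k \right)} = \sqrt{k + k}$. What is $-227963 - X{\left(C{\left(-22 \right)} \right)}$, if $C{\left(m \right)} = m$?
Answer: $-227963 - 2 i \sqrt{11} \approx -2.2796 \cdot 10^{5} - 6.6332 i$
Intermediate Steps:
$X{\left(k \right)} = \sqrt{2} \sqrt{k}$ ($X{\left(k \right)} = \sqrt{2 k} = \sqrt{2} \sqrt{k}$)
$-227963 - X{\left(C{\left(-22 \right)} \right)} = -227963 - \sqrt{2} \sqrt{-22} = -227963 - \sqrt{2} i \sqrt{22} = -227963 - 2 i \sqrt{11}$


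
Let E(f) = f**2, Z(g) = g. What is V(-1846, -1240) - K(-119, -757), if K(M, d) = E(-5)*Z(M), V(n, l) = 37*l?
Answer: -42905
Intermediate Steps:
K(M, d) = 25*M (K(M, d) = (-5)**2*M = 25*M)
V(-1846, -1240) - K(-119, -757) = 37*(-1240) - 25*(-119) = -45880 - 1*(-2975) = -45880 + 2975 = -42905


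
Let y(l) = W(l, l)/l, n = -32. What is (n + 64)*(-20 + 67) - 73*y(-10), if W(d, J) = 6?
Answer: 7739/5 ≈ 1547.8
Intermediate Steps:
y(l) = 6/l
(n + 64)*(-20 + 67) - 73*y(-10) = (-32 + 64)*(-20 + 67) - 438/(-10) = 32*47 - 438*(-1)/10 = 1504 - 73*(-⅗) = 1504 + 219/5 = 7739/5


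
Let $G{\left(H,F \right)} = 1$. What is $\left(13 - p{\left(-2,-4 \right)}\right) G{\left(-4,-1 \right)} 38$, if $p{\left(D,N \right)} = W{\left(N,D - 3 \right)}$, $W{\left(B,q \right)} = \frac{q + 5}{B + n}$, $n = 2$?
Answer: $494$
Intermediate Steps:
$W{\left(B,q \right)} = \frac{5 + q}{2 + B}$ ($W{\left(B,q \right)} = \frac{q + 5}{B + 2} = \frac{5 + q}{2 + B}$)
$p{\left(D,N \right)} = \frac{2 + D}{2 + N}$ ($p{\left(D,N \right)} = \frac{5 + \left(D - 3\right)}{2 + N} = \frac{5 + \left(-3 + D\right)}{2 + N} = \frac{2 + D}{2 + N}$)
$\left(13 - p{\left(-2,-4 \right)}\right) G{\left(-4,-1 \right)} 38 = \left(13 - \frac{2 - 2}{2 - 4}\right) 1 \cdot 38 = \left(13 - \frac{1}{-2} \cdot 0\right) 1 \cdot 38 = \left(13 - \left(- \frac{1}{2}\right) 0\right) 1 \cdot 38 = \left(13 - 0\right) 1 \cdot 38 = \left(13 + 0\right) 1 \cdot 38 = 13 \cdot 1 \cdot 38 = 13 \cdot 38 = 494$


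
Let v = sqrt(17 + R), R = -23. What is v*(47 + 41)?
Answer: 88*I*sqrt(6) ≈ 215.56*I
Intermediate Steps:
v = I*sqrt(6) (v = sqrt(17 - 23) = sqrt(-6) = I*sqrt(6) ≈ 2.4495*I)
v*(47 + 41) = (I*sqrt(6))*(47 + 41) = (I*sqrt(6))*88 = 88*I*sqrt(6)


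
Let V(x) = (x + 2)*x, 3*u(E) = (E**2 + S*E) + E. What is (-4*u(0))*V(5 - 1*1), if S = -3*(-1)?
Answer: 0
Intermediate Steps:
S = 3
u(E) = E**2/3 + 4*E/3 (u(E) = ((E**2 + 3*E) + E)/3 = (E**2 + 4*E)/3 = E**2/3 + 4*E/3)
V(x) = x*(2 + x) (V(x) = (2 + x)*x = x*(2 + x))
(-4*u(0))*V(5 - 1*1) = (-4*0*(4 + 0)/3)*((5 - 1*1)*(2 + (5 - 1*1))) = (-4*0*4/3)*((5 - 1)*(2 + (5 - 1))) = (-4*0)*(4*(2 + 4)) = 0*(4*6) = 0*24 = 0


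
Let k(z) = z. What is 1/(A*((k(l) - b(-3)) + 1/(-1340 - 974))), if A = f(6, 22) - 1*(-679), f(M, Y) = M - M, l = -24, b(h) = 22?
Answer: -2314/72276155 ≈ -3.2016e-5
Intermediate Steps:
f(M, Y) = 0
A = 679 (A = 0 - 1*(-679) = 0 + 679 = 679)
1/(A*((k(l) - b(-3)) + 1/(-1340 - 974))) = 1/(679*((-24 - 1*22) + 1/(-1340 - 974))) = 1/(679*((-24 - 22) + 1/(-2314))) = 1/(679*(-46 - 1/2314)) = 1/(679*(-106445/2314)) = 1/(-72276155/2314) = -2314/72276155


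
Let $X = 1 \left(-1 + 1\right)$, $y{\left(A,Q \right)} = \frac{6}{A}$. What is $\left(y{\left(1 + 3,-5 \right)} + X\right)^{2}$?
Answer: $\frac{9}{4} \approx 2.25$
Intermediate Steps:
$X = 0$ ($X = 1 \cdot 0 = 0$)
$\left(y{\left(1 + 3,-5 \right)} + X\right)^{2} = \left(\frac{6}{1 + 3} + 0\right)^{2} = \left(\frac{6}{4} + 0\right)^{2} = \left(6 \cdot \frac{1}{4} + 0\right)^{2} = \left(\frac{3}{2} + 0\right)^{2} = \left(\frac{3}{2}\right)^{2} = \frac{9}{4}$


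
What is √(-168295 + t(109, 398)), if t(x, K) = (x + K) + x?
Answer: 3*I*√18631 ≈ 409.49*I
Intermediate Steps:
t(x, K) = K + 2*x (t(x, K) = (K + x) + x = K + 2*x)
√(-168295 + t(109, 398)) = √(-168295 + (398 + 2*109)) = √(-168295 + (398 + 218)) = √(-168295 + 616) = √(-167679) = 3*I*√18631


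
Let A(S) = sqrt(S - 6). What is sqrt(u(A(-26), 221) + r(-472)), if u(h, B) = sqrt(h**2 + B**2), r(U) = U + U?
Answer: sqrt(-944 + sqrt(48809)) ≈ 26.89*I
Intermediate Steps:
A(S) = sqrt(-6 + S)
r(U) = 2*U
u(h, B) = sqrt(B**2 + h**2)
sqrt(u(A(-26), 221) + r(-472)) = sqrt(sqrt(221**2 + (sqrt(-6 - 26))**2) + 2*(-472)) = sqrt(sqrt(48841 + (sqrt(-32))**2) - 944) = sqrt(sqrt(48841 + (4*I*sqrt(2))**2) - 944) = sqrt(sqrt(48841 - 32) - 944) = sqrt(sqrt(48809) - 944) = sqrt(-944 + sqrt(48809))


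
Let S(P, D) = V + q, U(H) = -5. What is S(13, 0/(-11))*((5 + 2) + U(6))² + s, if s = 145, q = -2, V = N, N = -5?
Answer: 117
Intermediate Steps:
V = -5
S(P, D) = -7 (S(P, D) = -5 - 2 = -7)
S(13, 0/(-11))*((5 + 2) + U(6))² + s = -7*((5 + 2) - 5)² + 145 = -7*(7 - 5)² + 145 = -7*2² + 145 = -7*4 + 145 = -28 + 145 = 117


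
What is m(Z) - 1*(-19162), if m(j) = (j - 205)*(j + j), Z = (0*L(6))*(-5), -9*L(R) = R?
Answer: 19162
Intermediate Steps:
L(R) = -R/9
Z = 0 (Z = (0*(-⅑*6))*(-5) = (0*(-⅔))*(-5) = 0*(-5) = 0)
m(j) = 2*j*(-205 + j) (m(j) = (-205 + j)*(2*j) = 2*j*(-205 + j))
m(Z) - 1*(-19162) = 2*0*(-205 + 0) - 1*(-19162) = 2*0*(-205) + 19162 = 0 + 19162 = 19162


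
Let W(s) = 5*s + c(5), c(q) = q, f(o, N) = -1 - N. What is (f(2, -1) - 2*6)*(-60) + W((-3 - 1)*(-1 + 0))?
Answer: 745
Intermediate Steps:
W(s) = 5 + 5*s (W(s) = 5*s + 5 = 5 + 5*s)
(f(2, -1) - 2*6)*(-60) + W((-3 - 1)*(-1 + 0)) = ((-1 - 1*(-1)) - 2*6)*(-60) + (5 + 5*((-3 - 1)*(-1 + 0))) = ((-1 + 1) - 12)*(-60) + (5 + 5*(-4*(-1))) = (0 - 12)*(-60) + (5 + 5*4) = -12*(-60) + (5 + 20) = 720 + 25 = 745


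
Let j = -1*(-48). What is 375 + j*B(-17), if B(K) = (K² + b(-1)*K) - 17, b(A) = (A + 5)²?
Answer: 375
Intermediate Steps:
j = 48
b(A) = (5 + A)²
B(K) = -17 + K² + 16*K (B(K) = (K² + (5 - 1)²*K) - 17 = (K² + 4²*K) - 17 = (K² + 16*K) - 17 = -17 + K² + 16*K)
375 + j*B(-17) = 375 + 48*(-17 + (-17)² + 16*(-17)) = 375 + 48*(-17 + 289 - 272) = 375 + 48*0 = 375 + 0 = 375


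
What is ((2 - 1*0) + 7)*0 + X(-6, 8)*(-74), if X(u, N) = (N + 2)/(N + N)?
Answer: -185/4 ≈ -46.250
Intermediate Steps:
X(u, N) = (2 + N)/(2*N) (X(u, N) = (2 + N)/((2*N)) = (2 + N)*(1/(2*N)) = (2 + N)/(2*N))
((2 - 1*0) + 7)*0 + X(-6, 8)*(-74) = ((2 - 1*0) + 7)*0 + ((1/2)*(2 + 8)/8)*(-74) = ((2 + 0) + 7)*0 + ((1/2)*(1/8)*10)*(-74) = (2 + 7)*0 + (5/8)*(-74) = 9*0 - 185/4 = 0 - 185/4 = -185/4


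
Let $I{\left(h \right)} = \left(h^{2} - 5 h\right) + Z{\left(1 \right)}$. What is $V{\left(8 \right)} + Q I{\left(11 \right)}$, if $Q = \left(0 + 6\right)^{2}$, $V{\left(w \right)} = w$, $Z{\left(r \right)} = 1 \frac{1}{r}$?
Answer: $2420$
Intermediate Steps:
$Z{\left(r \right)} = \frac{1}{r}$
$Q = 36$ ($Q = 6^{2} = 36$)
$I{\left(h \right)} = 1 + h^{2} - 5 h$ ($I{\left(h \right)} = \left(h^{2} - 5 h\right) + 1^{-1} = \left(h^{2} - 5 h\right) + 1 = 1 + h^{2} - 5 h$)
$V{\left(8 \right)} + Q I{\left(11 \right)} = 8 + 36 \left(1 + 11^{2} - 55\right) = 8 + 36 \left(1 + 121 - 55\right) = 8 + 36 \cdot 67 = 8 + 2412 = 2420$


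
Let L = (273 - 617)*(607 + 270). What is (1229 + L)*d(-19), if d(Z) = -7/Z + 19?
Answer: -110568912/19 ≈ -5.8194e+6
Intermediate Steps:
d(Z) = 19 - 7/Z
L = -301688 (L = -344*877 = -301688)
(1229 + L)*d(-19) = (1229 - 301688)*(19 - 7/(-19)) = -300459*(19 - 7*(-1/19)) = -300459*(19 + 7/19) = -300459*368/19 = -110568912/19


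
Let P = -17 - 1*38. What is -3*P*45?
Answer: 7425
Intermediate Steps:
P = -55 (P = -17 - 38 = -55)
-3*P*45 = -3*(-55)*45 = 165*45 = 7425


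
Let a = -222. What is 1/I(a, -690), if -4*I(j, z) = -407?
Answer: 4/407 ≈ 0.0098280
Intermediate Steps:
I(j, z) = 407/4 (I(j, z) = -¼*(-407) = 407/4)
1/I(a, -690) = 1/(407/4) = 4/407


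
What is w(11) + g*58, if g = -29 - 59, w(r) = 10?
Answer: -5094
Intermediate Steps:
g = -88
w(11) + g*58 = 10 - 88*58 = 10 - 5104 = -5094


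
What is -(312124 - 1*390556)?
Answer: 78432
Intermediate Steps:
-(312124 - 1*390556) = -(312124 - 390556) = -1*(-78432) = 78432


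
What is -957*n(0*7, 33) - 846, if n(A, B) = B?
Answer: -32427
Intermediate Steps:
-957*n(0*7, 33) - 846 = -957*33 - 846 = -31581 - 846 = -32427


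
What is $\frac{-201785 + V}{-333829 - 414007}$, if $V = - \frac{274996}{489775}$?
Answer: $\frac{98829523371}{366271376900} \approx 0.26983$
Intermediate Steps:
$V = - \frac{274996}{489775}$ ($V = \left(-274996\right) \frac{1}{489775} = - \frac{274996}{489775} \approx -0.56147$)
$\frac{-201785 + V}{-333829 - 414007} = \frac{-201785 - \frac{274996}{489775}}{-333829 - 414007} = - \frac{98829523371}{489775 \left(-747836\right)} = \left(- \frac{98829523371}{489775}\right) \left(- \frac{1}{747836}\right) = \frac{98829523371}{366271376900}$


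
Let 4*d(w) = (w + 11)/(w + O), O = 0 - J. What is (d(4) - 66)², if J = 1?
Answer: 67081/16 ≈ 4192.6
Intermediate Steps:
O = -1 (O = 0 - 1*1 = 0 - 1 = -1)
d(w) = (11 + w)/(4*(-1 + w)) (d(w) = ((w + 11)/(w - 1))/4 = ((11 + w)/(-1 + w))/4 = (11 + w)/(4*(-1 + w)))
(d(4) - 66)² = ((11 + 4)/(4*(-1 + 4)) - 66)² = ((¼)*15/3 - 66)² = ((¼)*(⅓)*15 - 66)² = (5/4 - 66)² = (-259/4)² = 67081/16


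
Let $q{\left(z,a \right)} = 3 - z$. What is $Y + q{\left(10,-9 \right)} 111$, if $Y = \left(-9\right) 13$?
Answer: $-894$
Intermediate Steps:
$Y = -117$
$Y + q{\left(10,-9 \right)} 111 = -117 + \left(3 - 10\right) 111 = -117 - 777 = -894$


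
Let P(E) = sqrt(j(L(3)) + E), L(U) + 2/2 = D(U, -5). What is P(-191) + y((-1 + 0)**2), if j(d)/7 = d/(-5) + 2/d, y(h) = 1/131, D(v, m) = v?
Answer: 1/131 + I*sqrt(4670)/5 ≈ 0.0076336 + 13.667*I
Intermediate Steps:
L(U) = -1 + U
y(h) = 1/131
j(d) = 14/d - 7*d/5 (j(d) = 7*(d/(-5) + 2/d) = 7*(d*(-1/5) + 2/d) = 7*(-d/5 + 2/d) = 7*(2/d - d/5) = 14/d - 7*d/5)
P(E) = sqrt(21/5 + E) (P(E) = sqrt((14/(-1 + 3) - 7*(-1 + 3)/5) + E) = sqrt((14/2 - 7/5*2) + E) = sqrt((14*(1/2) - 14/5) + E) = sqrt((7 - 14/5) + E) = sqrt(21/5 + E))
P(-191) + y((-1 + 0)**2) = sqrt(105 + 25*(-191))/5 + 1/131 = sqrt(105 - 4775)/5 + 1/131 = sqrt(-4670)/5 + 1/131 = (I*sqrt(4670))/5 + 1/131 = I*sqrt(4670)/5 + 1/131 = 1/131 + I*sqrt(4670)/5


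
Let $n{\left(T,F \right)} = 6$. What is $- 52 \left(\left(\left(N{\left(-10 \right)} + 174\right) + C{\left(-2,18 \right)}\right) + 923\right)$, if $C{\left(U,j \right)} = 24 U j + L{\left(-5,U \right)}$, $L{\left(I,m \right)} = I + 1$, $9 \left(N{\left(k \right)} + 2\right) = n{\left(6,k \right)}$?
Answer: $- \frac{35516}{3} \approx -11839.0$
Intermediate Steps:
$N{\left(k \right)} = - \frac{4}{3}$ ($N{\left(k \right)} = -2 + \frac{1}{9} \cdot 6 = -2 + \frac{2}{3} = - \frac{4}{3}$)
$L{\left(I,m \right)} = 1 + I$
$C{\left(U,j \right)} = -4 + 24 U j$ ($C{\left(U,j \right)} = 24 U j + \left(1 - 5\right) = 24 U j - 4 = -4 + 24 U j$)
$- 52 \left(\left(\left(N{\left(-10 \right)} + 174\right) + C{\left(-2,18 \right)}\right) + 923\right) = - 52 \left(\left(\left(- \frac{4}{3} + 174\right) + \left(-4 + 24 \left(-2\right) 18\right)\right) + 923\right) = - 52 \left(\left(\frac{518}{3} - 868\right) + 923\right) = - 52 \left(- \frac{2086}{3} + 923\right) = \left(-52\right) \frac{683}{3} = - \frac{35516}{3}$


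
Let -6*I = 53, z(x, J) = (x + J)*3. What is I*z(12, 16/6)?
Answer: -1166/3 ≈ -388.67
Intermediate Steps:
z(x, J) = 3*J + 3*x (z(x, J) = (J + x)*3 = 3*J + 3*x)
I = -53/6 (I = -⅙*53 = -53/6 ≈ -8.8333)
I*z(12, 16/6) = -53*(3*(16/6) + 3*12)/6 = -53*(3*(16*(⅙)) + 36)/6 = -53*(3*(8/3) + 36)/6 = -53*(8 + 36)/6 = -53/6*44 = -1166/3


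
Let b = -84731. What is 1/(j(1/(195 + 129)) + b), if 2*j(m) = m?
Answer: -648/54905687 ≈ -1.1802e-5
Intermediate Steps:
j(m) = m/2
1/(j(1/(195 + 129)) + b) = 1/(1/(2*(195 + 129)) - 84731) = 1/((½)/324 - 84731) = 1/((½)*(1/324) - 84731) = 1/(1/648 - 84731) = 1/(-54905687/648) = -648/54905687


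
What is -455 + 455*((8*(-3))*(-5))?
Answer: 54145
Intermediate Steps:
-455 + 455*((8*(-3))*(-5)) = -455 + 455*(-24*(-5)) = -455 + 455*120 = -455 + 54600 = 54145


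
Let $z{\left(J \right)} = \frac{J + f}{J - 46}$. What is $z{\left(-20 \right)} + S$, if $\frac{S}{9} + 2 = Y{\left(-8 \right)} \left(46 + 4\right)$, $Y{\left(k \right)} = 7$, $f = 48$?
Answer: $\frac{103342}{33} \approx 3131.6$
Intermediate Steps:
$z{\left(J \right)} = \frac{48 + J}{-46 + J}$ ($z{\left(J \right)} = \frac{J + 48}{J - 46} = \frac{48 + J}{-46 + J}$)
$S = 3132$ ($S = -18 + 9 \cdot 7 \left(46 + 4\right) = -18 + 9 \cdot 7 \cdot 50 = -18 + 9 \cdot 350 = -18 + 3150 = 3132$)
$z{\left(-20 \right)} + S = \frac{48 - 20}{-46 - 20} + 3132 = \frac{1}{-66} \cdot 28 + 3132 = \left(- \frac{1}{66}\right) 28 + 3132 = - \frac{14}{33} + 3132 = \frac{103342}{33}$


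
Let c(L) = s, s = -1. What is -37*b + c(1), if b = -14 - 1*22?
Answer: 1331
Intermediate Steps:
c(L) = -1
b = -36 (b = -14 - 22 = -36)
-37*b + c(1) = -37*(-36) - 1 = 1332 - 1 = 1331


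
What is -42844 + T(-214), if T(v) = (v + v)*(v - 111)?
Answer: 96256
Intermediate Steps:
T(v) = 2*v*(-111 + v) (T(v) = (2*v)*(-111 + v) = 2*v*(-111 + v))
-42844 + T(-214) = -42844 + 2*(-214)*(-111 - 214) = -42844 + 2*(-214)*(-325) = -42844 + 139100 = 96256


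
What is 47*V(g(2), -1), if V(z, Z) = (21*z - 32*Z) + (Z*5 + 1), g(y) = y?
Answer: 3290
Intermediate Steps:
V(z, Z) = 1 - 27*Z + 21*z (V(z, Z) = (-32*Z + 21*z) + (5*Z + 1) = (-32*Z + 21*z) + (1 + 5*Z) = 1 - 27*Z + 21*z)
47*V(g(2), -1) = 47*(1 - 27*(-1) + 21*2) = 47*(1 + 27 + 42) = 47*70 = 3290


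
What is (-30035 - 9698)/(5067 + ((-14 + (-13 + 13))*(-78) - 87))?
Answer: -39733/6072 ≈ -6.5436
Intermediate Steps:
(-30035 - 9698)/(5067 + ((-14 + (-13 + 13))*(-78) - 87)) = -39733/(5067 + ((-14 + 0)*(-78) - 87)) = -39733/(5067 + (-14*(-78) - 87)) = -39733/(5067 + (1092 - 87)) = -39733/(5067 + 1005) = -39733/6072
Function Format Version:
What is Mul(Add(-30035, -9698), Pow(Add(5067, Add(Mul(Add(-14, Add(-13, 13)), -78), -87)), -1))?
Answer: Rational(-39733, 6072) ≈ -6.5436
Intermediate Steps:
Mul(Add(-30035, -9698), Pow(Add(5067, Add(Mul(Add(-14, Add(-13, 13)), -78), -87)), -1)) = Mul(-39733, Pow(Add(5067, Add(Mul(Add(-14, 0), -78), -87)), -1)) = Mul(-39733, Pow(Add(5067, Add(Mul(-14, -78), -87)), -1)) = Mul(-39733, Pow(Add(5067, Add(1092, -87)), -1)) = Mul(-39733, Pow(Add(5067, 1005), -1)) = Mul(-39733, Pow(6072, -1)) = Mul(-39733, Rational(1, 6072)) = Rational(-39733, 6072)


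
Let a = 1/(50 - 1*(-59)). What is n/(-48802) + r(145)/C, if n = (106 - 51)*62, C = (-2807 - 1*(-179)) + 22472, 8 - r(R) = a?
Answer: -3666654909/52779265396 ≈ -0.069471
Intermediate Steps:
a = 1/109 (a = 1/(50 + 59) = 1/109 ≈ 0.0091743)
r(R) = 871/109 (r(R) = 8 - 1*1/109 = 8 - 1/109 = 871/109)
C = 19844 (C = (-2807 + 179) + 22472 = -2628 + 22472 = 19844)
n = 3410 (n = 55*62 = 3410)
n/(-48802) + r(145)/C = 3410/(-48802) + (871/109)/19844 = 3410*(-1/48802) + (871/109)*(1/19844) = -1705/24401 + 871/2162996 = -3666654909/52779265396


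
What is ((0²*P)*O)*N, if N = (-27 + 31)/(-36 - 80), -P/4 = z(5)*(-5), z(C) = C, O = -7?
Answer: 0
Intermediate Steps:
P = 100 (P = -20*(-5) = -4*(-25) = 100)
N = -1/29 (N = 4/(-116) = 4*(-1/116) = -1/29 ≈ -0.034483)
((0²*P)*O)*N = ((0²*100)*(-7))*(-1/29) = ((0*100)*(-7))*(-1/29) = (0*(-7))*(-1/29) = 0*(-1/29) = 0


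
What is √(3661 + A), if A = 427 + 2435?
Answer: √6523 ≈ 80.765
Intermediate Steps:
A = 2862
√(3661 + A) = √(3661 + 2862) = √6523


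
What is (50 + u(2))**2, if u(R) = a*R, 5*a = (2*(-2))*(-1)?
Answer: 66564/25 ≈ 2662.6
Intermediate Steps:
a = 4/5 (a = ((2*(-2))*(-1))/5 = (-4*(-1))/5 = (1/5)*4 = 4/5 ≈ 0.80000)
u(R) = 4*R/5
(50 + u(2))**2 = (50 + (4/5)*2)**2 = (50 + 8/5)**2 = (258/5)**2 = 66564/25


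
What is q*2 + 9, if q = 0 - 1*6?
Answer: -3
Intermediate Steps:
q = -6 (q = 0 - 6 = -6)
q*2 + 9 = -6*2 + 9 = -12 + 9 = -3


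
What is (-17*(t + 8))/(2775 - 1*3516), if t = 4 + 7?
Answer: 17/39 ≈ 0.43590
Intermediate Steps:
t = 11
(-17*(t + 8))/(2775 - 1*3516) = (-17*(11 + 8))/(2775 - 1*3516) = (-17*19)/(2775 - 3516) = -323/(-741) = -323*(-1/741) = 17/39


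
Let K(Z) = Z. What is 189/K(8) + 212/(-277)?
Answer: 50657/2216 ≈ 22.860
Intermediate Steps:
189/K(8) + 212/(-277) = 189/8 + 212/(-277) = 189*(1/8) + 212*(-1/277) = 189/8 - 212/277 = 50657/2216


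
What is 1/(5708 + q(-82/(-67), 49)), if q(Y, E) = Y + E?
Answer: 67/385801 ≈ 0.00017366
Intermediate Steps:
q(Y, E) = E + Y
1/(5708 + q(-82/(-67), 49)) = 1/(5708 + (49 - 82/(-67))) = 1/(5708 + (49 - 82*(-1/67))) = 1/(5708 + (49 + 82/67)) = 1/(5708 + 3365/67) = 1/(385801/67) = 67/385801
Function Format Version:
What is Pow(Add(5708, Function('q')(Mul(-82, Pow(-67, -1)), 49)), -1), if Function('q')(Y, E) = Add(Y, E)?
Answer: Rational(67, 385801) ≈ 0.00017366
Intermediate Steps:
Function('q')(Y, E) = Add(E, Y)
Pow(Add(5708, Function('q')(Mul(-82, Pow(-67, -1)), 49)), -1) = Pow(Add(5708, Add(49, Mul(-82, Pow(-67, -1)))), -1) = Pow(Add(5708, Add(49, Mul(-82, Rational(-1, 67)))), -1) = Pow(Add(5708, Add(49, Rational(82, 67))), -1) = Pow(Add(5708, Rational(3365, 67)), -1) = Pow(Rational(385801, 67), -1) = Rational(67, 385801)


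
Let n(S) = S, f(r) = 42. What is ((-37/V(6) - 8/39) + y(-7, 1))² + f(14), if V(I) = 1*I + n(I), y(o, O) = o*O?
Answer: 399793/2704 ≈ 147.85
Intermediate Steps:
y(o, O) = O*o
V(I) = 2*I (V(I) = 1*I + I = I + I = 2*I)
((-37/V(6) - 8/39) + y(-7, 1))² + f(14) = ((-37/(2*6) - 8/39) + 1*(-7))² + 42 = ((-37/12 - 8*1/39) - 7)² + 42 = ((-37*1/12 - 8/39) - 7)² + 42 = ((-37/12 - 8/39) - 7)² + 42 = (-171/52 - 7)² + 42 = (-535/52)² + 42 = 286225/2704 + 42 = 399793/2704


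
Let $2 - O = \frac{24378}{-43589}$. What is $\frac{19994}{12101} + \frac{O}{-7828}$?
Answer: $\frac{1705224153173}{1032259746973} \approx 1.6519$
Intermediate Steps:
$O = \frac{111556}{43589}$ ($O = 2 - \frac{24378}{-43589} = 2 - 24378 \left(- \frac{1}{43589}\right) = 2 - - \frac{24378}{43589} = 2 + \frac{24378}{43589} = \frac{111556}{43589} \approx 2.5593$)
$\frac{19994}{12101} + \frac{O}{-7828} = \frac{19994}{12101} + \frac{111556}{43589 \left(-7828\right)} = 19994 \cdot \frac{1}{12101} + \frac{111556}{43589} \left(- \frac{1}{7828}\right) = \frac{19994}{12101} - \frac{27889}{85303673} = \frac{1705224153173}{1032259746973}$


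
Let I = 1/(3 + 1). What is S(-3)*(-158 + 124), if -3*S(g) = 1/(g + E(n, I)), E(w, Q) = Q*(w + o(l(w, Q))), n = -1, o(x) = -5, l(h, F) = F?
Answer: -68/27 ≈ -2.5185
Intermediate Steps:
I = ¼ (I = 1/4 = ¼ ≈ 0.25000)
E(w, Q) = Q*(-5 + w) (E(w, Q) = Q*(w - 5) = Q*(-5 + w))
S(g) = -1/(3*(-3/2 + g)) (S(g) = -1/(3*(g + (-5 - 1)/4)) = -1/(3*(g + (¼)*(-6))) = -1/(3*(g - 3/2)) = -1/(3*(-3/2 + g)))
S(-3)*(-158 + 124) = (-2/(-9 + 6*(-3)))*(-158 + 124) = -2/(-9 - 18)*(-34) = -2/(-27)*(-34) = -2*(-1/27)*(-34) = (2/27)*(-34) = -68/27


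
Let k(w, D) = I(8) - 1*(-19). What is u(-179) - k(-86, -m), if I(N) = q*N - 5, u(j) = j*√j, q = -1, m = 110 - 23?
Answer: -6 - 179*I*√179 ≈ -6.0 - 2394.9*I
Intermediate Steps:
m = 87
u(j) = j^(3/2)
I(N) = -5 - N (I(N) = -N - 5 = -5 - N)
k(w, D) = 6 (k(w, D) = (-5 - 1*8) - 1*(-19) = (-5 - 8) + 19 = -13 + 19 = 6)
u(-179) - k(-86, -m) = (-179)^(3/2) - 1*6 = -179*I*√179 - 6 = -6 - 179*I*√179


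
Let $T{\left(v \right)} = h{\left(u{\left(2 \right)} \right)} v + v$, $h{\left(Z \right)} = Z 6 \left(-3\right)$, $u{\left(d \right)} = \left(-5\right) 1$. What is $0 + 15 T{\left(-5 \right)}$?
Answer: $-6825$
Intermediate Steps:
$u{\left(d \right)} = -5$
$h{\left(Z \right)} = - 18 Z$ ($h{\left(Z \right)} = 6 Z \left(-3\right) = - 18 Z$)
$T{\left(v \right)} = 91 v$ ($T{\left(v \right)} = \left(-18\right) \left(-5\right) v + v = 90 v + v = 91 v$)
$0 + 15 T{\left(-5 \right)} = 0 + 15 \cdot 91 \left(-5\right) = 0 + 15 \left(-455\right) = 0 - 6825 = -6825$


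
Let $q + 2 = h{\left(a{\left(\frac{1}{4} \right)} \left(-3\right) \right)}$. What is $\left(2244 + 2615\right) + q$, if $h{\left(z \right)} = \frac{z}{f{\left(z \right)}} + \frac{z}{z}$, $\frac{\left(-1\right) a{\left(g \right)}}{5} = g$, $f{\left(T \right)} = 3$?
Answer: $\frac{19437}{4} \approx 4859.3$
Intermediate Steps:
$a{\left(g \right)} = - 5 g$
$h{\left(z \right)} = 1 + \frac{z}{3}$ ($h{\left(z \right)} = \frac{z}{3} + \frac{z}{z} = z \frac{1}{3} + 1 = \frac{z}{3} + 1 = 1 + \frac{z}{3}$)
$q = \frac{1}{4}$ ($q = -2 + \left(1 + \frac{- \frac{5}{4} \left(-3\right)}{3}\right) = -2 + \left(1 + \frac{\left(-5\right) \frac{1}{4} \left(-3\right)}{3}\right) = -2 + \left(1 + \frac{\left(- \frac{5}{4}\right) \left(-3\right)}{3}\right) = -2 + \left(1 + \frac{1}{3} \cdot \frac{15}{4}\right) = -2 + \left(1 + \frac{5}{4}\right) = -2 + \frac{9}{4} = \frac{1}{4} \approx 0.25$)
$\left(2244 + 2615\right) + q = \left(2244 + 2615\right) + \frac{1}{4} = 4859 + \frac{1}{4} = \frac{19437}{4}$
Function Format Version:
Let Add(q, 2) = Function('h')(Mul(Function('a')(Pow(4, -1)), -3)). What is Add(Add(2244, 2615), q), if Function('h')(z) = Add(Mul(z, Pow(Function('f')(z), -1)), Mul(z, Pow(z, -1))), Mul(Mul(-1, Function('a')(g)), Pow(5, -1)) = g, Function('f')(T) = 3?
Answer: Rational(19437, 4) ≈ 4859.3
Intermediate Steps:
Function('a')(g) = Mul(-5, g)
Function('h')(z) = Add(1, Mul(Rational(1, 3), z)) (Function('h')(z) = Add(Mul(z, Pow(3, -1)), Mul(z, Pow(z, -1))) = Add(Mul(z, Rational(1, 3)), 1) = Add(Mul(Rational(1, 3), z), 1) = Add(1, Mul(Rational(1, 3), z)))
q = Rational(1, 4) (q = Add(-2, Add(1, Mul(Rational(1, 3), Mul(Mul(-5, Pow(4, -1)), -3)))) = Add(-2, Add(1, Mul(Rational(1, 3), Mul(Mul(-5, Rational(1, 4)), -3)))) = Add(-2, Add(1, Mul(Rational(1, 3), Mul(Rational(-5, 4), -3)))) = Add(-2, Add(1, Mul(Rational(1, 3), Rational(15, 4)))) = Add(-2, Add(1, Rational(5, 4))) = Add(-2, Rational(9, 4)) = Rational(1, 4) ≈ 0.25000)
Add(Add(2244, 2615), q) = Add(Add(2244, 2615), Rational(1, 4)) = Add(4859, Rational(1, 4)) = Rational(19437, 4)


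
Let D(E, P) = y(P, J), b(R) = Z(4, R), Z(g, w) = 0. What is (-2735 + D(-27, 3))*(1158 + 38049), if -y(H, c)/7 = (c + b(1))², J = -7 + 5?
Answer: -108328941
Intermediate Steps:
J = -2
b(R) = 0
y(H, c) = -7*c² (y(H, c) = -7*(c + 0)² = -7*c²)
D(E, P) = -28 (D(E, P) = -7*(-2)² = -7*4 = -28)
(-2735 + D(-27, 3))*(1158 + 38049) = (-2735 - 28)*(1158 + 38049) = -2763*39207 = -108328941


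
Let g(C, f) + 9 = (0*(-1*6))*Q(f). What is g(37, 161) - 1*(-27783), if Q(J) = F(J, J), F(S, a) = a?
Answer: 27774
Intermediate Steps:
Q(J) = J
g(C, f) = -9 (g(C, f) = -9 + (0*(-1*6))*f = -9 + (0*(-6))*f = -9 + 0*f = -9 + 0 = -9)
g(37, 161) - 1*(-27783) = -9 - 1*(-27783) = -9 + 27783 = 27774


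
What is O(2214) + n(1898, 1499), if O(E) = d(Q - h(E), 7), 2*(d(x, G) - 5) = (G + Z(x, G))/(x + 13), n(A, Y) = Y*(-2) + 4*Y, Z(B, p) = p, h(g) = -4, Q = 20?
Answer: 111118/37 ≈ 3003.2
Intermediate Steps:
n(A, Y) = 2*Y (n(A, Y) = -2*Y + 4*Y = 2*Y)
d(x, G) = 5 + G/(13 + x) (d(x, G) = 5 + ((G + G)/(x + 13))/2 = 5 + ((2*G)/(13 + x))/2 = 5 + (2*G/(13 + x))/2 = 5 + G/(13 + x))
O(E) = 192/37 (O(E) = (65 + 7 + 5*(20 - 1*(-4)))/(13 + (20 - 1*(-4))) = (65 + 7 + 5*(20 + 4))/(13 + (20 + 4)) = (65 + 7 + 5*24)/(13 + 24) = (65 + 7 + 120)/37 = (1/37)*192 = 192/37)
O(2214) + n(1898, 1499) = 192/37 + 2*1499 = 192/37 + 2998 = 111118/37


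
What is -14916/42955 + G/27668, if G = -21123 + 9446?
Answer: -83116493/108043540 ≈ -0.76929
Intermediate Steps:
G = -11677
-14916/42955 + G/27668 = -14916/42955 - 11677/27668 = -14916*1/42955 - 11677*1/27668 = -1356/3905 - 11677/27668 = -83116493/108043540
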